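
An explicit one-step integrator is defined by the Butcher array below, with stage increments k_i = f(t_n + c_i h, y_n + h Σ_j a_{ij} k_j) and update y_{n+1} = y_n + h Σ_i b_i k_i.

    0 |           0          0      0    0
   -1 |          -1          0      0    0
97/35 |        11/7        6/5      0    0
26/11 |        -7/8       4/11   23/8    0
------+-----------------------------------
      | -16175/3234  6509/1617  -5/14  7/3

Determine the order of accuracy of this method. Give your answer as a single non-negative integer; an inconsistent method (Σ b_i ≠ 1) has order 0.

b = (-16175/3234, 6509/1617, -5/14, 7/3)
c = (0, -1, 97/35, 26/11)
Ac = (0, 0, -6/5, 23421/3080)
Σ b_i: (-16175/3234)·1 + 6509/1617·1 + (-5/14)·1 + 7/3·1 = 1 ✓
b·c: 6509/1617·(-1) + (-5/14)·97/35 + 7/3·26/11 = 1/2 ✓
b·c²: 6509/1617·1 + (-5/14)·9409/1225 + 7/3·676/121 = 17827223/1245090 ≠ 1/3 ⇒ order 2.
b·Ac: (-5/14)·(-6/5) + 7/3·23421/3080 = 55969/3080 ≠ 1/6

2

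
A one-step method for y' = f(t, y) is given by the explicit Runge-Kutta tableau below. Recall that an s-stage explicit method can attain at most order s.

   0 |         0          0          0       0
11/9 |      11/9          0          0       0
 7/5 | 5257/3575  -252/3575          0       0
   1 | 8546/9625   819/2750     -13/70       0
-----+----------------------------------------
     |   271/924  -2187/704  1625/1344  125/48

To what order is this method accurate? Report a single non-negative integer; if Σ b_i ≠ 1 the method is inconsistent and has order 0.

b = (271/924, -2187/704, 1625/1344, 125/48)
c = (0, 11/9, 7/5, 1)
Ac = (0, 0, -28/325, 13/125)
Σ b_i: 271/924·1 + (-2187/704)·1 + 1625/1344·1 + 125/48·1 = 1 ✓
b·c: (-2187/704)·11/9 + 1625/1344·7/5 + 125/48·1 = 1/2 ✓
b·c²: (-2187/704)·121/81 + 1625/1344·49/25 + 125/48·1 = 1/3 ✓
b·Ac: 1625/1344·(-28/325) + 125/48·13/125 = 1/6 ✓
b·c³: (-2187/704)·1331/729 + 1625/1344·343/125 + 125/48·1 = 1/4 ✓
b·(c∘Ac): 1625/1344·(-196/1625) + 125/48·13/125 = 1/8 ✓
b·Ac²: 1625/1344·(-308/2925) + 125/48·91/1125 = 1/12 ✓
b·A²c: 125/48·2/125 = 1/24 ✓; 4 stages ⇒ order 4.

4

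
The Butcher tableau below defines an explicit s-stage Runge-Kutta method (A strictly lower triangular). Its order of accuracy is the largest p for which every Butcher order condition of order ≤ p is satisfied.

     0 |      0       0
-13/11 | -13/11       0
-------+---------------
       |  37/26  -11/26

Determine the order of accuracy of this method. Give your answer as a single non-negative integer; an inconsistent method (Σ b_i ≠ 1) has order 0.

b = (37/26, -11/26)
c = (0, -13/11)
Σ b_i: 37/26·1 + (-11/26)·1 = 1 ✓
b·c: (-11/26)·(-13/11) = 1/2 ✓; 2 stages ⇒ order 2.

2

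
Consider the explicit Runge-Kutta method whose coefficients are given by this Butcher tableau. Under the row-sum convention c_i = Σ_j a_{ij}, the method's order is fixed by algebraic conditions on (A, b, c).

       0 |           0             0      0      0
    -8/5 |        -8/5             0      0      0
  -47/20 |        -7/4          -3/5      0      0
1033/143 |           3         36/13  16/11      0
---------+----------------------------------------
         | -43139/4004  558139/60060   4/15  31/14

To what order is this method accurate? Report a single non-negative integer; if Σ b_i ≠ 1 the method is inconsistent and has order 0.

2

b = (-43139/4004, 558139/60060, 4/15, 31/14)
c = (0, -8/5, -47/20, 1033/143)
Ac = (0, 0, 24/25, -5612/715)
Σ b_i: (-43139/4004)·1 + 558139/60060·1 + 4/15·1 + 31/14·1 = 1 ✓
b·c: 558139/60060·(-8/5) + 4/15·(-47/20) + 31/14·1033/143 = 1/2 ✓
b·c²: 558139/60060·64/25 + 4/15·2209/400 + 31/14·1067089/20449 = 2015607351/14314300 ≠ 1/3 ⇒ order 2.
b·Ac: 4/15·24/25 + 31/14·(-5612/715) = -2142618/125125 ≠ 1/6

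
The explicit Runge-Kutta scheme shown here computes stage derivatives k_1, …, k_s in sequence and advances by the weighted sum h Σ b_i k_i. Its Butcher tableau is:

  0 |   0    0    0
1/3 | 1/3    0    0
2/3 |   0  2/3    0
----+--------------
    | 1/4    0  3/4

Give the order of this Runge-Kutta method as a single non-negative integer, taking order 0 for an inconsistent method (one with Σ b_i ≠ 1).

b = (1/4, 0, 3/4)
c = (0, 1/3, 2/3)
Ac = (0, 0, 2/9)
Σ b_i: 1/4·1 + 3/4·1 = 1 ✓
b·c: 3/4·2/3 = 1/2 ✓
b·c²: 3/4·4/9 = 1/3 ✓
b·Ac: 3/4·2/9 = 1/6 ✓; 3 stages ⇒ order 3.

3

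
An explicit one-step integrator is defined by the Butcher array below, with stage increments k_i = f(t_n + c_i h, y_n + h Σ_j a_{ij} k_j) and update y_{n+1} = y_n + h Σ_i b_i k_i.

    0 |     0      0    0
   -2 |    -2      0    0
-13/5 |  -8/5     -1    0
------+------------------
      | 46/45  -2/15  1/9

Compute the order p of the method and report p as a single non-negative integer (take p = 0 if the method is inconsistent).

1

b = (46/45, -2/15, 1/9)
c = (0, -2, -13/5)
Ac = (0, 0, 2)
Σ b_i: 46/45·1 + (-2/15)·1 + 1/9·1 = 1 ✓
b·c: (-2/15)·(-2) + 1/9·(-13/5) = -1/45 ≠ 1/2 ⇒ order 1.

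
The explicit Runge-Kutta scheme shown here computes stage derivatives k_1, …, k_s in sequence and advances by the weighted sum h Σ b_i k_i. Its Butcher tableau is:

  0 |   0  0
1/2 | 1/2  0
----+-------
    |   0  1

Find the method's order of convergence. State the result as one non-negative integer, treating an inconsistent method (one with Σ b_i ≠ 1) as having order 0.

b = (0, 1)
c = (0, 1/2)
Σ b_i: 1·1 = 1 ✓
b·c: 1·1/2 = 1/2 ✓; 2 stages ⇒ order 2.

2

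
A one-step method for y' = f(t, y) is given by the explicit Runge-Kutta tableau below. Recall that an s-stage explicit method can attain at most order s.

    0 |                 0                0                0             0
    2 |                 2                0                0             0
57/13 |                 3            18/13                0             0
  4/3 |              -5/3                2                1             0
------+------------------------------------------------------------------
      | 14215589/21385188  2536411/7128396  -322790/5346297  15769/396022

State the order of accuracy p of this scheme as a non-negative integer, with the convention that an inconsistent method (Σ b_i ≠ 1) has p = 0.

3

b = (14215589/21385188, 2536411/7128396, -322790/5346297, 15769/396022)
c = (0, 2, 57/13, 4/3)
Ac = (0, 0, 36/13, 109/13)
Σ b_i: 14215589/21385188·1 + 2536411/7128396·1 + (-322790/5346297)·1 + 15769/396022·1 = 1 ✓
b·c: 2536411/7128396·2 + (-322790/5346297)·57/13 + 15769/396022·4/3 = 1/2 ✓
b·c²: 2536411/7128396·4 + (-322790/5346297)·3249/169 + 15769/396022·16/9 = 1/3 ✓
b·Ac: (-322790/5346297)·36/13 + 15769/396022·109/13 = 1/6 ✓
b·c³: 2536411/7128396·8 + (-322790/5346297)·185193/2197 + 15769/396022·64/27 = -149318668/69501861 ≠ 1/4 ⇒ order 3.
b·(c∘Ac): (-322790/5346297)·2052/169 + 15769/396022·436/39 = -171046/594033 ≠ 1/8
b·Ac²: (-322790/5346297)·72/13 + 15769/396022·4601/169 = 11578399/15444858 ≠ 1/12
b·A²c: 15769/396022·36/13 = 21834/198011 ≠ 1/24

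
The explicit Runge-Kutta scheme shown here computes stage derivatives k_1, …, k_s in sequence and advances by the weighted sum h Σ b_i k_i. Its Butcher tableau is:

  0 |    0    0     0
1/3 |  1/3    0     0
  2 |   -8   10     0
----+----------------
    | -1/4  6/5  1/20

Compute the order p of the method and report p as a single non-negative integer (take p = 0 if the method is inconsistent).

b = (-1/4, 6/5, 1/20)
c = (0, 1/3, 2)
Ac = (0, 0, 10/3)
Σ b_i: (-1/4)·1 + 6/5·1 + 1/20·1 = 1 ✓
b·c: 6/5·1/3 + 1/20·2 = 1/2 ✓
b·c²: 6/5·1/9 + 1/20·4 = 1/3 ✓
b·Ac: 1/20·10/3 = 1/6 ✓; 3 stages ⇒ order 3.

3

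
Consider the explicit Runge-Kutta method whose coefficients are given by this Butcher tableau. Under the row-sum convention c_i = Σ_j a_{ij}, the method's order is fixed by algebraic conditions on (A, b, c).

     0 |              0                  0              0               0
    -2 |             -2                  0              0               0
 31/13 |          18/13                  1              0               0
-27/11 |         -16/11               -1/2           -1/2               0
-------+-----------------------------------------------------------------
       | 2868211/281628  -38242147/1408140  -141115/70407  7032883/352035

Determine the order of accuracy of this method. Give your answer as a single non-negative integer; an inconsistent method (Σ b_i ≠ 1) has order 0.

b = (2868211/281628, -38242147/1408140, -141115/70407, 7032883/352035)
c = (0, -2, 31/13, -27/11)
Ac = (0, 0, -2, -5/26)
Σ b_i: 2868211/281628·1 + (-38242147/1408140)·1 + (-141115/70407)·1 + 7032883/352035·1 = 1 ✓
b·c: (-38242147/1408140)·(-2) + (-141115/70407)·31/13 + 7032883/352035·(-27/11) = 1/2 ✓
b·c²: (-38242147/1408140)·4 + (-141115/70407)·961/169 + 7032883/352035·729/121 = 1/3 ✓
b·Ac: (-141115/70407)·(-2) + 7032883/352035·(-5/26) = 1/6 ✓
b·c³: (-38242147/1408140)·(-8) + (-141115/70407)·29791/2197 + 7032883/352035·(-19683/1331) = -353556850/3356067 ≠ 1/4 ⇒ order 3.
b·(c∘Ac): (-141115/70407)·(-62/13) + 7032883/352035·135/286 = 2673907/140814 ≠ 1/8
b·Ac²: (-141115/70407)·4 + 7032883/352035·(-1637/338) = -106553563/1016990 ≠ 1/12
b·A²c: 7032883/352035·1 = 7032883/352035 ≠ 1/24

3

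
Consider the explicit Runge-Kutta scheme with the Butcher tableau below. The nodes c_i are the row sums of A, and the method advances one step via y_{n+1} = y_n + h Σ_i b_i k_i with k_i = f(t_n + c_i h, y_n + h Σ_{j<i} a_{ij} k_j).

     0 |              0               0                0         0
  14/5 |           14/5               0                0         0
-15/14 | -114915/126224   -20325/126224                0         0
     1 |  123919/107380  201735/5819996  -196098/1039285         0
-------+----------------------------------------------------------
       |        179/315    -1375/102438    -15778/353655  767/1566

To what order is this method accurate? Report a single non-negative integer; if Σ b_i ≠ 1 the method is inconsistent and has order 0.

b = (179/315, -1375/102438, -15778/353655, 767/1566)
c = (0, 14/5, -15/14, 1)
Ac = (0, 0, -4065/9016, 459/1534)
Σ b_i: 179/315·1 + (-1375/102438)·1 + (-15778/353655)·1 + 767/1566·1 = 1 ✓
b·c: (-1375/102438)·14/5 + (-15778/353655)·(-15/14) + 767/1566·1 = 1/2 ✓
b·c²: (-1375/102438)·196/25 + (-15778/353655)·225/196 + 767/1566·1 = 1/3 ✓
b·Ac: (-15778/353655)·(-4065/9016) + 767/1566·459/1534 = 1/6 ✓
b·c³: (-1375/102438)·2744/125 + (-15778/353655)·(-3375/2744) + 767/1566·1 = 1/4 ✓
b·(c∘Ac): (-15778/353655)·60975/126224 + 767/1566·459/1534 = 1/8 ✓
b·Ac²: (-15778/353655)·(-813/644) + 767/1566·423/7670 = 1/12 ✓
b·A²c: 767/1566·261/3068 = 1/24 ✓; 4 stages ⇒ order 4.

4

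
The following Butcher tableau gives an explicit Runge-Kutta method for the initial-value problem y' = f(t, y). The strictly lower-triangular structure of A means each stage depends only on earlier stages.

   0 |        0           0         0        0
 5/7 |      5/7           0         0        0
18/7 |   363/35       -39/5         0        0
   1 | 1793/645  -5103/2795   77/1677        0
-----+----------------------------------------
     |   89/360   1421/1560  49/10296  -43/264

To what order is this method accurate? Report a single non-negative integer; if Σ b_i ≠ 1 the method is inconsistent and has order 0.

b = (89/360, 1421/1560, 49/10296, -43/264)
c = (0, 5/7, 18/7, 1)
Ac = (0, 0, -39/7, -51/43)
Σ b_i: 89/360·1 + 1421/1560·1 + 49/10296·1 + (-43/264)·1 = 1 ✓
b·c: 1421/1560·5/7 + 49/10296·18/7 + (-43/264)·1 = 1/2 ✓
b·c²: 1421/1560·25/49 + 49/10296·324/49 + (-43/264)·1 = 1/3 ✓
b·Ac: 49/10296·(-39/7) + (-43/264)·(-51/43) = 1/6 ✓
b·c³: 1421/1560·125/343 + 49/10296·5832/343 + (-43/264)·1 = 1/4 ✓
b·(c∘Ac): 49/10296·(-702/49) + (-43/264)·(-51/43) = 1/8 ✓
b·Ac²: 49/10296·(-195/49) + (-43/264)·(-27/43) = 1/12 ✓
b·A²c: (-43/264)·(-11/43) = 1/24 ✓; 4 stages ⇒ order 4.

4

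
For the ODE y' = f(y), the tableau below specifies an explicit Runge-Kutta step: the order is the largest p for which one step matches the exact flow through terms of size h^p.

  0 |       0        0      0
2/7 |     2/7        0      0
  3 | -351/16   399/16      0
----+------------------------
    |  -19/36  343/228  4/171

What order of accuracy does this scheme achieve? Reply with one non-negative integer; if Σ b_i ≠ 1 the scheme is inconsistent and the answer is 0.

3

b = (-19/36, 343/228, 4/171)
c = (0, 2/7, 3)
Ac = (0, 0, 57/8)
Σ b_i: (-19/36)·1 + 343/228·1 + 4/171·1 = 1 ✓
b·c: 343/228·2/7 + 4/171·3 = 1/2 ✓
b·c²: 343/228·4/49 + 4/171·9 = 1/3 ✓
b·Ac: 4/171·57/8 = 1/6 ✓; 3 stages ⇒ order 3.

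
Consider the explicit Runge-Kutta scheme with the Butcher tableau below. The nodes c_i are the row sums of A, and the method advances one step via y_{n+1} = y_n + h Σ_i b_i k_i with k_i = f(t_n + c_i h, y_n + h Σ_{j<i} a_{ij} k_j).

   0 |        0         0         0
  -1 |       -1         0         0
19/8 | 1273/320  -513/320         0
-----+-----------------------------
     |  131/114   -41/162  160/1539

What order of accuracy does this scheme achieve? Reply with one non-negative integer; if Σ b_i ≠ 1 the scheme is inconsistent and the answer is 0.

b = (131/114, -41/162, 160/1539)
c = (0, -1, 19/8)
Ac = (0, 0, 513/320)
Σ b_i: 131/114·1 + (-41/162)·1 + 160/1539·1 = 1 ✓
b·c: (-41/162)·(-1) + 160/1539·19/8 = 1/2 ✓
b·c²: (-41/162)·1 + 160/1539·361/64 = 1/3 ✓
b·Ac: 160/1539·513/320 = 1/6 ✓; 3 stages ⇒ order 3.

3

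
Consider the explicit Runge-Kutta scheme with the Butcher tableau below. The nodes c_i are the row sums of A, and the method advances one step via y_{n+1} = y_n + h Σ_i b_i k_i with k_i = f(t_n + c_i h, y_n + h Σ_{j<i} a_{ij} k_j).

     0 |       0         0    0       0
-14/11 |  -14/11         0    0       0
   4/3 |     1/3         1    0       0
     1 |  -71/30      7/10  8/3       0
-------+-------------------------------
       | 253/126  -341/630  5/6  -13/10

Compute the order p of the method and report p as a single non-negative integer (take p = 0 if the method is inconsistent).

b = (253/126, -341/630, 5/6, -13/10)
c = (0, -14/11, 4/3, 1)
Ac = (0, 0, -14/11, 1319/495)
Σ b_i: 253/126·1 + (-341/630)·1 + 5/6·1 + (-13/10)·1 = 1 ✓
b·c: (-341/630)·(-14/11) + 5/6·4/3 + (-13/10)·1 = 1/2 ✓
b·c²: (-341/630)·196/121 + 5/6·16/9 + (-13/10)·1 = -413/594 ≠ 1/3 ⇒ order 2.
b·Ac: 5/6·(-14/11) + (-13/10)·1319/495 = -22397/4950 ≠ 1/6

2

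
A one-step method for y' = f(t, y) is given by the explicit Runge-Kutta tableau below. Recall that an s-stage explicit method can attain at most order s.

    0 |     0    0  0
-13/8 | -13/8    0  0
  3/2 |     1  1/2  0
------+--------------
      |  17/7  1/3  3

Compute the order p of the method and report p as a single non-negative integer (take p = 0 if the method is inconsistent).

0

b = (17/7, 1/3, 3)
c = (0, -13/8, 3/2)
Ac = (0, 0, -13/16)
Σ b_i: 17/7·1 + 1/3·1 + 3·1 = 121/21 ≠ 1 ⇒ order 0.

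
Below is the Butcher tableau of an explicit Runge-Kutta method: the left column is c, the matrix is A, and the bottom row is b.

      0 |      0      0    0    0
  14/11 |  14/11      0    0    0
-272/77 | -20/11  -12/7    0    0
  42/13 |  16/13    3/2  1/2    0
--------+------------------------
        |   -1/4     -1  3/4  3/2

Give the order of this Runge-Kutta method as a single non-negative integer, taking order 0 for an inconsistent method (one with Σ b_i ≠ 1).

b = (-1/4, -1, 3/4, 3/2)
c = (0, 14/11, -272/77, 42/13)
Ac = (0, 0, -24/11, 1/7)
Σ b_i: (-1/4)·1 + (-1)·1 + 3/4·1 + 3/2·1 = 1 ✓
b·c: (-1)·14/11 + 3/4·(-272/77) + 3/2·42/13 = 925/1001 ≠ 1/2 ⇒ order 1.

1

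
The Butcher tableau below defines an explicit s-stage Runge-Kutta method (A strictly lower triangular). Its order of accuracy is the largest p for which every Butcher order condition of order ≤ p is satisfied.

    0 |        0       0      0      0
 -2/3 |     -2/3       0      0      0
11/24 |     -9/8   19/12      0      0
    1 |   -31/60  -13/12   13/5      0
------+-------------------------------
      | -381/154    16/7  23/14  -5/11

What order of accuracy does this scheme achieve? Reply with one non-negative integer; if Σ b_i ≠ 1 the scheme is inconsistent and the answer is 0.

b = (-381/154, 16/7, 23/14, -5/11)
c = (0, -2/3, 11/24, 1)
Ac = (0, 0, -19/18, 689/360)
Σ b_i: (-381/154)·1 + 16/7·1 + 23/14·1 + (-5/11)·1 = 1 ✓
b·c: 16/7·(-2/3) + 23/14·11/24 + (-5/11)·1 = -647/528 ≠ 1/2 ⇒ order 1.

1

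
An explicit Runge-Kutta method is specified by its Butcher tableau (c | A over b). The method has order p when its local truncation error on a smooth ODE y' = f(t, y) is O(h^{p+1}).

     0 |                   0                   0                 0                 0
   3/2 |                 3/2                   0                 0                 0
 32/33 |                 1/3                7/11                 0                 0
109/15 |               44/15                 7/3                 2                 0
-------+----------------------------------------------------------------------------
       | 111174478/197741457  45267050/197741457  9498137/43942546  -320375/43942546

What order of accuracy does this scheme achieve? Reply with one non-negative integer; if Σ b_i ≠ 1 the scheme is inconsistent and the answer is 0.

3

b = (111174478/197741457, 45267050/197741457, 9498137/43942546, -320375/43942546)
c = (0, 3/2, 32/33, 109/15)
Ac = (0, 0, 21/22, 359/66)
Σ b_i: 111174478/197741457·1 + 45267050/197741457·1 + 9498137/43942546·1 + (-320375/43942546)·1 = 1 ✓
b·c: 45267050/197741457·3/2 + 9498137/43942546·32/33 + (-320375/43942546)·109/15 = 1/2 ✓
b·c²: 45267050/197741457·9/4 + 9498137/43942546·1024/1089 + (-320375/43942546)·11881/225 = 1/3 ✓
b·Ac: 9498137/43942546·21/22 + (-320375/43942546)·359/66 = 1/6 ✓
b·c³: 45267050/197741457·27/8 + 9498137/43942546·32768/35937 + (-320375/43942546)·1295029/3375 = -47710655027/26101872324 ≠ 1/4 ⇒ order 3.
b·(c∘Ac): 9498137/43942546·112/121 + (-320375/43942546)·39131/990 = -69688123/790965828 ≠ 1/8
b·Ac²: 9498137/43942546·63/44 + (-320375/43942546)·31061/4356 = 2240396027/8700624108 ≠ 1/12
b·A²c: (-320375/43942546)·21/11 = -611625/43942546 ≠ 1/24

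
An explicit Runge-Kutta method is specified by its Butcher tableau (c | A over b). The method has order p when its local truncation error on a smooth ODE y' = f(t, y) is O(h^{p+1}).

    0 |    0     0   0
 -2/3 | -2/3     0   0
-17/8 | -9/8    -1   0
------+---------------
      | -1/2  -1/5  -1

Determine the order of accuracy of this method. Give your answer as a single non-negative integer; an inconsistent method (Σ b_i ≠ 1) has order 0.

0

b = (-1/2, -1/5, -1)
c = (0, -2/3, -17/8)
Ac = (0, 0, 2/3)
Σ b_i: (-1/2)·1 + (-1/5)·1 + (-1)·1 = -17/10 ≠ 1 ⇒ order 0.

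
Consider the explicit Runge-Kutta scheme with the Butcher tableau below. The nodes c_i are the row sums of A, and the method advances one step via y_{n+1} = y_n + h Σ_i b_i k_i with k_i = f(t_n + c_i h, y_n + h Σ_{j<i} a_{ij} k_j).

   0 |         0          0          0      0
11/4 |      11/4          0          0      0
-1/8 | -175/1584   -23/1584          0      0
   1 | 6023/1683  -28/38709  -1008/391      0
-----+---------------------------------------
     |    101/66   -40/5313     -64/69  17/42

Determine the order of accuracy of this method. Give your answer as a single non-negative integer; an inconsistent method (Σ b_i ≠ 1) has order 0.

b = (101/66, -40/5313, -64/69, 17/42)
c = (0, 11/4, -1/8, 1)
Ac = (0, 0, -23/576, 49/153)
Σ b_i: 101/66·1 + (-40/5313)·1 + (-64/69)·1 + 17/42·1 = 1 ✓
b·c: (-40/5313)·11/4 + (-64/69)·(-1/8) + 17/42·1 = 1/2 ✓
b·c²: (-40/5313)·121/16 + (-64/69)·1/64 + 17/42·1 = 1/3 ✓
b·Ac: (-64/69)·(-23/576) + 17/42·49/153 = 1/6 ✓
b·c³: (-40/5313)·1331/64 + (-64/69)·(-1/512) + 17/42·1 = 1/4 ✓
b·(c∘Ac): (-64/69)·23/4608 + 17/42·49/153 = 1/8 ✓
b·Ac²: (-64/69)·(-253/2304) + 17/42·(-7/153) = 1/12 ✓
b·A²c: 17/42·7/68 = 1/24 ✓; 4 stages ⇒ order 4.

4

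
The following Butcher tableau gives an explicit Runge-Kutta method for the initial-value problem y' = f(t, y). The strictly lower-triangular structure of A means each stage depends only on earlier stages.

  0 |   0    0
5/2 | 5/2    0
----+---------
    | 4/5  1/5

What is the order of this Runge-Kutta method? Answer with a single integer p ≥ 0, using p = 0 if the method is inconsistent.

2

b = (4/5, 1/5)
c = (0, 5/2)
Σ b_i: 4/5·1 + 1/5·1 = 1 ✓
b·c: 1/5·5/2 = 1/2 ✓; 2 stages ⇒ order 2.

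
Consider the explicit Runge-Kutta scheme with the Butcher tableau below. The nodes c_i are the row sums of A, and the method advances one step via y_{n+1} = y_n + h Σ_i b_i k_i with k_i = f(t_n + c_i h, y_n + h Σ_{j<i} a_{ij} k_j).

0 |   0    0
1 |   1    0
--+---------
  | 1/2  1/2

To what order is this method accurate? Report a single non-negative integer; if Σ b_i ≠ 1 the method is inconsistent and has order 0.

2

b = (1/2, 1/2)
c = (0, 1)
Σ b_i: 1/2·1 + 1/2·1 = 1 ✓
b·c: 1/2·1 = 1/2 ✓; 2 stages ⇒ order 2.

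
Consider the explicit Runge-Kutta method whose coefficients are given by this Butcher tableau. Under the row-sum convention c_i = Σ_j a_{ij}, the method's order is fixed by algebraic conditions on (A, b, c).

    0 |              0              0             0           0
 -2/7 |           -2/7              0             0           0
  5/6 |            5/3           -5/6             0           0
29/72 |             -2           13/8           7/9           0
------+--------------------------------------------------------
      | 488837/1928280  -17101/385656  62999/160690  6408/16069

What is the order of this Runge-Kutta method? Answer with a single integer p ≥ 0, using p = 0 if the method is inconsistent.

3

b = (488837/1928280, -17101/385656, 62999/160690, 6408/16069)
c = (0, -2/7, 5/6, 29/72)
Ac = (0, 0, 5/21, 139/756)
Σ b_i: 488837/1928280·1 + (-17101/385656)·1 + 62999/160690·1 + 6408/16069·1 = 1 ✓
b·c: (-17101/385656)·(-2/7) + 62999/160690·5/6 + 6408/16069·29/72 = 1/2 ✓
b·c²: (-17101/385656)·4/49 + 62999/160690·25/36 + 6408/16069·841/5184 = 1/3 ✓
b·Ac: 62999/160690·5/21 + 6408/16069·139/756 = 1/6 ✓
b·c³: (-17101/385656)·(-8/343) + 62999/160690·125/216 + 6408/16069·24389/373248 = 148095319/583111872 ≠ 1/4 ⇒ order 3.
b·(c∘Ac): 62999/160690·25/126 + 6408/16069·4031/54432 = 325936/3037041 ≠ 1/8
b·Ac²: 62999/160690·(-10/147) + 6408/16069·10681/15876 = 244603/1012347 ≠ 1/12
b·A²c: 6408/16069·5/27 = 3560/48207 ≠ 1/24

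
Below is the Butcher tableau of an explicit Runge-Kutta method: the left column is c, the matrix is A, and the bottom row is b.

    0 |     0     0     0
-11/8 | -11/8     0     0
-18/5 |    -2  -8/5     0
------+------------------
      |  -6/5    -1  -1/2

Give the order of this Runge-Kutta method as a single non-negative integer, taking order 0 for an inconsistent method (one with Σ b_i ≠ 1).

b = (-6/5, -1, -1/2)
c = (0, -11/8, -18/5)
Ac = (0, 0, 11/5)
Σ b_i: (-6/5)·1 + (-1)·1 + (-1/2)·1 = -27/10 ≠ 1 ⇒ order 0.

0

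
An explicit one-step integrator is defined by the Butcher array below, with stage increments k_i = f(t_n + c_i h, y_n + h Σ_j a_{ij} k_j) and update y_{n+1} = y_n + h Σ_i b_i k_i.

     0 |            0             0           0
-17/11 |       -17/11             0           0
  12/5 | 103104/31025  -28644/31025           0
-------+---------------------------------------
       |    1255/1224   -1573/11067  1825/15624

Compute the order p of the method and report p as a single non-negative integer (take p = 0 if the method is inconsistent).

b = (1255/1224, -1573/11067, 1825/15624)
c = (0, -17/11, 12/5)
Ac = (0, 0, 2604/1825)
Σ b_i: 1255/1224·1 + (-1573/11067)·1 + 1825/15624·1 = 1 ✓
b·c: (-1573/11067)·(-17/11) + 1825/15624·12/5 = 1/2 ✓
b·c²: (-1573/11067)·289/121 + 1825/15624·144/25 = 1/3 ✓
b·Ac: 1825/15624·2604/1825 = 1/6 ✓; 3 stages ⇒ order 3.

3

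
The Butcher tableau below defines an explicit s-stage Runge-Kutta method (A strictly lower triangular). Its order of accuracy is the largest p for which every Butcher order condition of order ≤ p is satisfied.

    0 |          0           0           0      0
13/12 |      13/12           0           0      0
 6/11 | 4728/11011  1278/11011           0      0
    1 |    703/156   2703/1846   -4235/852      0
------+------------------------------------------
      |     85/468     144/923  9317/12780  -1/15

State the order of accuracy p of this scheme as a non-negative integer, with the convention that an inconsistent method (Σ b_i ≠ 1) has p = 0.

4

b = (85/468, 144/923, 9317/12780, -1/15)
c = (0, 13/12, 6/11, 1)
Ac = (0, 0, 213/1694, -9/8)
Σ b_i: 85/468·1 + 144/923·1 + 9317/12780·1 + (-1/15)·1 = 1 ✓
b·c: 144/923·13/12 + 9317/12780·6/11 + (-1/15)·1 = 1/2 ✓
b·c²: 144/923·169/144 + 9317/12780·36/121 + (-1/15)·1 = 1/3 ✓
b·Ac: 9317/12780·213/1694 + (-1/15)·(-9/8) = 1/6 ✓
b·c³: 144/923·2197/1728 + 9317/12780·216/1331 + (-1/15)·1 = 1/4 ✓
b·(c∘Ac): 9317/12780·639/9317 + (-1/15)·(-9/8) = 1/8 ✓
b·Ac²: 9317/12780·923/6776 + (-1/15)·23/96 = 1/12 ✓
b·A²c: (-1/15)·(-5/8) = 1/24 ✓; 4 stages ⇒ order 4.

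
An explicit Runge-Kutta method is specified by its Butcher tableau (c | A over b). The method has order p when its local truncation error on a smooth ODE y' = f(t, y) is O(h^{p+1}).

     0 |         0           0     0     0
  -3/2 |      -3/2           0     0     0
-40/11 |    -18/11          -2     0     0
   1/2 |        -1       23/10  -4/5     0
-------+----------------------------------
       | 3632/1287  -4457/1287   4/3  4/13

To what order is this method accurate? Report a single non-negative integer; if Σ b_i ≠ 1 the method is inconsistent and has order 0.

2

b = (3632/1287, -4457/1287, 4/3, 4/13)
c = (0, -3/2, -40/11, 1/2)
Ac = (0, 0, 3, -119/220)
Σ b_i: 3632/1287·1 + (-4457/1287)·1 + 4/3·1 + 4/13·1 = 1 ✓
b·c: (-4457/1287)·(-3/2) + 4/3·(-40/11) + 4/13·1/2 = 1/2 ✓
b·c²: (-4457/1287)·9/4 + 4/3·1600/121 + 4/13·1/4 = 187171/18876 ≠ 1/3 ⇒ order 2.
b·Ac: 4/3·3 + 4/13·(-119/220) = 2741/715 ≠ 1/6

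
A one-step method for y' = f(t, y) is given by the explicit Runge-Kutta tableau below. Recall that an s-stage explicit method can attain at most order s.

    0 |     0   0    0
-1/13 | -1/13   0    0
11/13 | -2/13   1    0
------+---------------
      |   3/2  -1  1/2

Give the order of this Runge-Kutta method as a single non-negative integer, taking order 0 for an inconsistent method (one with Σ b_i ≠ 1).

2

b = (3/2, -1, 1/2)
c = (0, -1/13, 11/13)
Ac = (0, 0, -1/13)
Σ b_i: 3/2·1 + (-1)·1 + 1/2·1 = 1 ✓
b·c: (-1)·(-1/13) + 1/2·11/13 = 1/2 ✓
b·c²: (-1)·1/169 + 1/2·121/169 = 119/338 ≠ 1/3 ⇒ order 2.
b·Ac: 1/2·(-1/13) = -1/26 ≠ 1/6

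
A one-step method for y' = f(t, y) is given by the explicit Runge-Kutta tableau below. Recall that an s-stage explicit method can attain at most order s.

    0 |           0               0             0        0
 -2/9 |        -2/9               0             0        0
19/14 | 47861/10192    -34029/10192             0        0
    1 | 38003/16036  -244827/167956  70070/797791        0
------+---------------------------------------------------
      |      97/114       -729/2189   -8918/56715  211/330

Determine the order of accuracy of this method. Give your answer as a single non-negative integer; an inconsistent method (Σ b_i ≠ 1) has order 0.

4

b = (97/114, -729/2189, -8918/56715, 211/330)
c = (0, -2/9, 19/14, 1)
Ac = (0, 0, 3781/5096, 187/422)
Σ b_i: 97/114·1 + (-729/2189)·1 + (-8918/56715)·1 + 211/330·1 = 1 ✓
b·c: (-729/2189)·(-2/9) + (-8918/56715)·19/14 + 211/330·1 = 1/2 ✓
b·c²: (-729/2189)·4/81 + (-8918/56715)·361/196 + 211/330·1 = 1/3 ✓
b·Ac: (-8918/56715)·3781/5096 + 211/330·187/422 = 1/6 ✓
b·c³: (-729/2189)·(-8/729) + (-8918/56715)·6859/2744 + 211/330·1 = 1/4 ✓
b·(c∘Ac): (-8918/56715)·71839/71344 + 211/330·187/422 = 1/8 ✓
b·Ac²: (-8918/56715)·(-3781/22932) + 211/330·341/3798 = 1/12 ✓
b·A²c: 211/330·55/844 = 1/24 ✓; 4 stages ⇒ order 4.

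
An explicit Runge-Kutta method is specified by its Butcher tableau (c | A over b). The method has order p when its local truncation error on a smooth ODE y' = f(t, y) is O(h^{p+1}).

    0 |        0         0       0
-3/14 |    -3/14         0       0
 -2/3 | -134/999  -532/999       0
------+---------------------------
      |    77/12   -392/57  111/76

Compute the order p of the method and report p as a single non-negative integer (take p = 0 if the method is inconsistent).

b = (77/12, -392/57, 111/76)
c = (0, -3/14, -2/3)
Ac = (0, 0, 38/333)
Σ b_i: 77/12·1 + (-392/57)·1 + 111/76·1 = 1 ✓
b·c: (-392/57)·(-3/14) + 111/76·(-2/3) = 1/2 ✓
b·c²: (-392/57)·9/196 + 111/76·4/9 = 1/3 ✓
b·Ac: 111/76·38/333 = 1/6 ✓; 3 stages ⇒ order 3.

3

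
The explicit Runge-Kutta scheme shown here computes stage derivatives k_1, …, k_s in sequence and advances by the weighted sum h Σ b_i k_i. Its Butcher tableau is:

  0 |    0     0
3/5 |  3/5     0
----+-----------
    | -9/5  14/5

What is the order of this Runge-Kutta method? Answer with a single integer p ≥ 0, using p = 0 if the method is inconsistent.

1

b = (-9/5, 14/5)
c = (0, 3/5)
Σ b_i: (-9/5)·1 + 14/5·1 = 1 ✓
b·c: 14/5·3/5 = 42/25 ≠ 1/2 ⇒ order 1.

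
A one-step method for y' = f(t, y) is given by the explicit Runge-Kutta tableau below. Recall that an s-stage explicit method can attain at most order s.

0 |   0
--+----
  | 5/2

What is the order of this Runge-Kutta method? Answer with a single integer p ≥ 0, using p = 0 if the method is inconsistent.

0

b = (5/2)
c = (0)
Σ b_i: 5/2·1 = 5/2 ≠ 1 ⇒ order 0.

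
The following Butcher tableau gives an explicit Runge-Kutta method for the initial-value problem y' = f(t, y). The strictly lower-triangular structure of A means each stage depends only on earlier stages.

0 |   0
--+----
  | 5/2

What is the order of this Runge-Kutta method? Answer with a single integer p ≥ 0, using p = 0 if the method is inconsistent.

b = (5/2)
c = (0)
Σ b_i: 5/2·1 = 5/2 ≠ 1 ⇒ order 0.

0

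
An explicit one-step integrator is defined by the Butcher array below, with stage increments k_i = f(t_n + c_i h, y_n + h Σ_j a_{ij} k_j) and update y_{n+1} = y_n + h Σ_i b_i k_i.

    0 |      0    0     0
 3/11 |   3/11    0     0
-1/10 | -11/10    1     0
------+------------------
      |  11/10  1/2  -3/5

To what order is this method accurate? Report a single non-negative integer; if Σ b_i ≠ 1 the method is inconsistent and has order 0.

b = (11/10, 1/2, -3/5)
c = (0, 3/11, -1/10)
Ac = (0, 0, 3/11)
Σ b_i: 11/10·1 + 1/2·1 + (-3/5)·1 = 1 ✓
b·c: 1/2·3/11 + (-3/5)·(-1/10) = 54/275 ≠ 1/2 ⇒ order 1.

1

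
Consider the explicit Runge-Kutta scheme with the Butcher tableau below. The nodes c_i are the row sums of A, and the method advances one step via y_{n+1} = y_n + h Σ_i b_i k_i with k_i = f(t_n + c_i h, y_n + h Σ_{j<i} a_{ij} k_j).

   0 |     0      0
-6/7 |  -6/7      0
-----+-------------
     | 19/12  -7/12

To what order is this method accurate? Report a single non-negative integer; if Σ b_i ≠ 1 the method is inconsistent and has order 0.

b = (19/12, -7/12)
c = (0, -6/7)
Σ b_i: 19/12·1 + (-7/12)·1 = 1 ✓
b·c: (-7/12)·(-6/7) = 1/2 ✓; 2 stages ⇒ order 2.

2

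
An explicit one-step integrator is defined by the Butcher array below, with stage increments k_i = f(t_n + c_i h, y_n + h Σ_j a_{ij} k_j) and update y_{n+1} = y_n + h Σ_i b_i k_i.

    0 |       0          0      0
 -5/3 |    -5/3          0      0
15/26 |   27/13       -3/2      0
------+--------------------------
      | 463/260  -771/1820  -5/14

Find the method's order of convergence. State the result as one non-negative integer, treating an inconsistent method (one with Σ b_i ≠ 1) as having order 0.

2

b = (463/260, -771/1820, -5/14)
c = (0, -5/3, 15/26)
Ac = (0, 0, 5/2)
Σ b_i: 463/260·1 + (-771/1820)·1 + (-5/14)·1 = 1 ✓
b·c: (-771/1820)·(-5/3) + (-5/14)·15/26 = 1/2 ✓
b·c²: (-771/1820)·25/9 + (-5/14)·225/676 = -5255/4056 ≠ 1/3 ⇒ order 2.
b·Ac: (-5/14)·5/2 = -25/28 ≠ 1/6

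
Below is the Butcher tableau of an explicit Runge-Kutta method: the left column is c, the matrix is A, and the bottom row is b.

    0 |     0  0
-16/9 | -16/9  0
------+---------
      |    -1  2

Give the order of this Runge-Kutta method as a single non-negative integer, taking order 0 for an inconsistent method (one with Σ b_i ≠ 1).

b = (-1, 2)
c = (0, -16/9)
Σ b_i: (-1)·1 + 2·1 = 1 ✓
b·c: 2·(-16/9) = -32/9 ≠ 1/2 ⇒ order 1.

1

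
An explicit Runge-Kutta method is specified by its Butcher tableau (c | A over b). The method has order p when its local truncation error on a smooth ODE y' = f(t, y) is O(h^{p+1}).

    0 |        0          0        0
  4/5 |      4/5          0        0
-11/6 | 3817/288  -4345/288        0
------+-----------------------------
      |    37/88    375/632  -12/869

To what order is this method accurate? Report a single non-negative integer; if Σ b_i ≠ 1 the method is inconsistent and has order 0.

b = (37/88, 375/632, -12/869)
c = (0, 4/5, -11/6)
Ac = (0, 0, -869/72)
Σ b_i: 37/88·1 + 375/632·1 + (-12/869)·1 = 1 ✓
b·c: 375/632·4/5 + (-12/869)·(-11/6) = 1/2 ✓
b·c²: 375/632·16/25 + (-12/869)·121/36 = 1/3 ✓
b·Ac: (-12/869)·(-869/72) = 1/6 ✓; 3 stages ⇒ order 3.

3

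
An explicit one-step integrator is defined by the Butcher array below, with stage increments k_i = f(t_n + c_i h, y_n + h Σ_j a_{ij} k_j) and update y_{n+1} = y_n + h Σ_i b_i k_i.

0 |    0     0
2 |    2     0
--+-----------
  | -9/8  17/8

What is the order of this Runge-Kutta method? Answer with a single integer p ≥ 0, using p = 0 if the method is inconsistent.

1

b = (-9/8, 17/8)
c = (0, 2)
Σ b_i: (-9/8)·1 + 17/8·1 = 1 ✓
b·c: 17/8·2 = 17/4 ≠ 1/2 ⇒ order 1.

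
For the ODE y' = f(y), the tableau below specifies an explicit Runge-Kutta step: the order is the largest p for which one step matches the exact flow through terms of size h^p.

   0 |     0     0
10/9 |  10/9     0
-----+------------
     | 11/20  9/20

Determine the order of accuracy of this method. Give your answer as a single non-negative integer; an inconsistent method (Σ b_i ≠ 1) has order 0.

b = (11/20, 9/20)
c = (0, 10/9)
Σ b_i: 11/20·1 + 9/20·1 = 1 ✓
b·c: 9/20·10/9 = 1/2 ✓; 2 stages ⇒ order 2.

2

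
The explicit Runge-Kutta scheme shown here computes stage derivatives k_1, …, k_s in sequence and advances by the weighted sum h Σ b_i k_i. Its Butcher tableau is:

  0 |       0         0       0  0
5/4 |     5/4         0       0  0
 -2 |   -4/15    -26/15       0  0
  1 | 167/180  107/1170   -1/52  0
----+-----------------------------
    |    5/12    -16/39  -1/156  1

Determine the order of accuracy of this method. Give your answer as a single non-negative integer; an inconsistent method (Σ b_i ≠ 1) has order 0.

4

b = (5/12, -16/39, -1/156, 1)
c = (0, 5/4, -2, 1)
Ac = (0, 0, -13/6, 11/72)
Σ b_i: 5/12·1 + (-16/39)·1 + (-1/156)·1 + 1·1 = 1 ✓
b·c: (-16/39)·5/4 + (-1/156)·(-2) + 1·1 = 1/2 ✓
b·c²: (-16/39)·25/16 + (-1/156)·4 + 1·1 = 1/3 ✓
b·Ac: (-1/156)·(-13/6) + 1·11/72 = 1/6 ✓
b·c³: (-16/39)·125/64 + (-1/156)·(-8) + 1·1 = 1/4 ✓
b·(c∘Ac): (-1/156)·13/3 + 1·11/72 = 1/8 ✓
b·Ac²: (-1/156)·(-65/24) + 1·19/288 = 1/12 ✓
b·A²c: 1·1/24 = 1/24 ✓; 4 stages ⇒ order 4.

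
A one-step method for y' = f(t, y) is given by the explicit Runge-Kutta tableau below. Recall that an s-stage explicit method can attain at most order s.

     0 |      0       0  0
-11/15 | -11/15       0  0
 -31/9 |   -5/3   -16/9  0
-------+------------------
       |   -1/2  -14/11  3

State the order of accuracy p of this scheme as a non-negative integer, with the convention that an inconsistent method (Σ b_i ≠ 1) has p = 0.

0

b = (-1/2, -14/11, 3)
c = (0, -11/15, -31/9)
Ac = (0, 0, 176/135)
Σ b_i: (-1/2)·1 + (-14/11)·1 + 3·1 = 27/22 ≠ 1 ⇒ order 0.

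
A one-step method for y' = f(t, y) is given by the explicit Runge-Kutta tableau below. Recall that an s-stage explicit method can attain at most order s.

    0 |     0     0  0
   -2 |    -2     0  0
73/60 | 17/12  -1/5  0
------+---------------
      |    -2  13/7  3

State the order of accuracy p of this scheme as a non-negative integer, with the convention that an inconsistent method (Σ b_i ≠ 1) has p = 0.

0

b = (-2, 13/7, 3)
c = (0, -2, 73/60)
Ac = (0, 0, 2/5)
Σ b_i: (-2)·1 + 13/7·1 + 3·1 = 20/7 ≠ 1 ⇒ order 0.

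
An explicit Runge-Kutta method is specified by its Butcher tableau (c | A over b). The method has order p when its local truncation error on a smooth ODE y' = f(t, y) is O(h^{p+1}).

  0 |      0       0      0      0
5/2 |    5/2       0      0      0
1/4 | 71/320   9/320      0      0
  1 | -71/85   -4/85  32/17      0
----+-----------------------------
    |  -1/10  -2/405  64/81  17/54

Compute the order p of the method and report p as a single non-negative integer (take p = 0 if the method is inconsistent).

4

b = (-1/10, -2/405, 64/81, 17/54)
c = (0, 5/2, 1/4, 1)
Ac = (0, 0, 9/128, 6/17)
Σ b_i: (-1/10)·1 + (-2/405)·1 + 64/81·1 + 17/54·1 = 1 ✓
b·c: (-2/405)·5/2 + 64/81·1/4 + 17/54·1 = 1/2 ✓
b·c²: (-2/405)·25/4 + 64/81·1/16 + 17/54·1 = 1/3 ✓
b·Ac: 64/81·9/128 + 17/54·6/17 = 1/6 ✓
b·c³: (-2/405)·125/8 + 64/81·1/64 + 17/54·1 = 1/4 ✓
b·(c∘Ac): 64/81·9/512 + 17/54·6/17 = 1/8 ✓
b·Ac²: 64/81·45/256 + 17/54·(-3/17) = 1/12 ✓
b·A²c: 17/54·9/68 = 1/24 ✓; 4 stages ⇒ order 4.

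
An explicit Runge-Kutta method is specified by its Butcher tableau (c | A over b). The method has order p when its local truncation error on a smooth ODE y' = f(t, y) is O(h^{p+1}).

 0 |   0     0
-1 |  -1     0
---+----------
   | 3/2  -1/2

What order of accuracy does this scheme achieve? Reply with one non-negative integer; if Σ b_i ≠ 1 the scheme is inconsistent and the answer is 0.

2

b = (3/2, -1/2)
c = (0, -1)
Σ b_i: 3/2·1 + (-1/2)·1 = 1 ✓
b·c: (-1/2)·(-1) = 1/2 ✓; 2 stages ⇒ order 2.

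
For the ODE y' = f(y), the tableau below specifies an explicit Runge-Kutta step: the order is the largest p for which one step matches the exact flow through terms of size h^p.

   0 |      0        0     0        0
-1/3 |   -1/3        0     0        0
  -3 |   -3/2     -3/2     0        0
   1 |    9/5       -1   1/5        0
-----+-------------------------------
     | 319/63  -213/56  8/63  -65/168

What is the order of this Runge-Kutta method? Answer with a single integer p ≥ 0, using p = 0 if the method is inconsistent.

b = (319/63, -213/56, 8/63, -65/168)
c = (0, -1/3, -3, 1)
Ac = (0, 0, 1/2, -4/15)
Σ b_i: 319/63·1 + (-213/56)·1 + 8/63·1 + (-65/168)·1 = 1 ✓
b·c: (-213/56)·(-1/3) + 8/63·(-3) + (-65/168)·1 = 1/2 ✓
b·c²: (-213/56)·1/9 + 8/63·9 + (-65/168)·1 = 1/3 ✓
b·Ac: 8/63·1/2 + (-65/168)·(-4/15) = 1/6 ✓
b·c³: (-213/56)·(-1/27) + 8/63·(-27) + (-65/168)·1 = -463/126 ≠ 1/4 ⇒ order 3.
b·(c∘Ac): 8/63·(-3/2) + (-65/168)·(-4/15) = -11/126 ≠ 1/8
b·Ac²: 8/63·(-1/6) + (-65/168)·76/45 = -85/126 ≠ 1/12
b·A²c: (-65/168)·1/10 = -13/336 ≠ 1/24

3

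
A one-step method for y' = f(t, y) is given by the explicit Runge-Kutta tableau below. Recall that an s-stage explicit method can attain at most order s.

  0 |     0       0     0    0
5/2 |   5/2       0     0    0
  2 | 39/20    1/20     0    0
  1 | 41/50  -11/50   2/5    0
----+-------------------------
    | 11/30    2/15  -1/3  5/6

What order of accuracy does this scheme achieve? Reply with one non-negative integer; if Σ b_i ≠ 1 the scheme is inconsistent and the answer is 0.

4

b = (11/30, 2/15, -1/3, 5/6)
c = (0, 5/2, 2, 1)
Ac = (0, 0, 1/8, 1/4)
Σ b_i: 11/30·1 + 2/15·1 + (-1/3)·1 + 5/6·1 = 1 ✓
b·c: 2/15·5/2 + (-1/3)·2 + 5/6·1 = 1/2 ✓
b·c²: 2/15·25/4 + (-1/3)·4 + 5/6·1 = 1/3 ✓
b·Ac: (-1/3)·1/8 + 5/6·1/4 = 1/6 ✓
b·c³: 2/15·125/8 + (-1/3)·8 + 5/6·1 = 1/4 ✓
b·(c∘Ac): (-1/3)·1/4 + 5/6·1/4 = 1/8 ✓
b·Ac²: (-1/3)·5/16 + 5/6·9/40 = 1/12 ✓
b·A²c: 5/6·1/20 = 1/24 ✓; 4 stages ⇒ order 4.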